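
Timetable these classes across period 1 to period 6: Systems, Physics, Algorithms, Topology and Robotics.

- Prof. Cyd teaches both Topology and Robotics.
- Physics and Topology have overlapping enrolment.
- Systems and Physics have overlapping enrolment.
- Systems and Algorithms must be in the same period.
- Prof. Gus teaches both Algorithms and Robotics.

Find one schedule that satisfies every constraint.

Robotics in period 2, Algorithms in period 1, Systems in period 1, Topology in period 1, Physics in period 2

Checking: Topology(period 1) != Robotics(period 2); Algorithms(period 1) != Robotics(period 2); Physics(period 2) != Topology(period 1); Systems(period 1) != Physics(period 2); Systems = Algorithms = period 1.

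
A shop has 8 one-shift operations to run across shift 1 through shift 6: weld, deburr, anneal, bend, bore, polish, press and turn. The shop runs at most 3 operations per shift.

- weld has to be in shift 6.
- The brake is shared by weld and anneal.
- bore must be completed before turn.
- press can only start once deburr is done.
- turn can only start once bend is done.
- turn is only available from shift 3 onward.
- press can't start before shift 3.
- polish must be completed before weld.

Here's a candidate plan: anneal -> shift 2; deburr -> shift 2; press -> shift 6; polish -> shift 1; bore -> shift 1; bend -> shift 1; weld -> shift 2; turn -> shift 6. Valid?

The brake is shared by weld and anneal — violated.
press can't start before shift 3 — holds.
press can only start once deburr is done — holds.
weld has to be in shift 6 — violated.
polish must be completed before weld — holds.
The shop runs at most 3 operations per shift — holds.
bore must be completed before turn — holds.
turn is only available from shift 3 onward — holds.
turn can only start once bend is done — holds.

Invalid. weld has to be in shift 6.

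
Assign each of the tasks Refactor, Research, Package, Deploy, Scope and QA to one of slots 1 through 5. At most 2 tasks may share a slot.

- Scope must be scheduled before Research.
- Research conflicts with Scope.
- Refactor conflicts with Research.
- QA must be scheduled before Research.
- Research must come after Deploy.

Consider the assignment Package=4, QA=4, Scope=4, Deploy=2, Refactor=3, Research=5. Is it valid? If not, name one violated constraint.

Invalid. At most 2 tasks may share a slot.

QA must be scheduled before Research — holds.
Research conflicts with Scope — holds.
Scope must be scheduled before Research — holds.
Research must come after Deploy — holds.
At most 2 tasks may share a slot — violated.
Refactor conflicts with Research — holds.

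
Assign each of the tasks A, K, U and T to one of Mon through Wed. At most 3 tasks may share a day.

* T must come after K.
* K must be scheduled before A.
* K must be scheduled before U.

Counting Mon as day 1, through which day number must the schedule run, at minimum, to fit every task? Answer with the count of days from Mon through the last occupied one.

The precedence chain requires at least 2 distinct days.
With at most 3 per day and 4 tasks, at least 2 days are needed.
2 works (last occupied day: Tue): for example U in Tue, K in Mon, A in Tue, T in Tue.

2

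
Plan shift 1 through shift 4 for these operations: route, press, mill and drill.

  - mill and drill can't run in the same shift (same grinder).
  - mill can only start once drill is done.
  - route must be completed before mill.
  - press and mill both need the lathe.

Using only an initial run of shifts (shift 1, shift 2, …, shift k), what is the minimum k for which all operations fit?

2 shifts

The precedence chain requires at least 2 distinct shifts.
2 works (last occupied shift: shift 2): for example route -> shift 1, mill -> shift 2, drill -> shift 1, press -> shift 1.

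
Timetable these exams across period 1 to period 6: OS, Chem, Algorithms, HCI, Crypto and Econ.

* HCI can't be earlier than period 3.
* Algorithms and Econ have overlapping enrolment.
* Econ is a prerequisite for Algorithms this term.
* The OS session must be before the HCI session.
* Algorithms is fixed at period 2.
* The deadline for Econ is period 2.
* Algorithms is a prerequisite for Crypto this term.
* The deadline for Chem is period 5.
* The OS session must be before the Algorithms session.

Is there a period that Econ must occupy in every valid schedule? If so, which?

Econ's window is period 1–period 2.
Algorithms is fixed at period 2, and Econ can't share a period with Algorithms.
So Econ must be period 1.

period 1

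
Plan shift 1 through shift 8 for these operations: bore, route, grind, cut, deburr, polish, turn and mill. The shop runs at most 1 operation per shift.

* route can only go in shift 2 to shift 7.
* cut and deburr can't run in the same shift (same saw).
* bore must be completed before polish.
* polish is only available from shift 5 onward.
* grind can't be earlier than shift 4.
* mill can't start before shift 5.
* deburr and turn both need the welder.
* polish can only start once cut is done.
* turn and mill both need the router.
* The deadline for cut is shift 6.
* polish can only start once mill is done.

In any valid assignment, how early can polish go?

shift 6

Polish is available from shift 5; precedence pushes polish to at least shift 6.
polish at shift 6 is achievable: grind in shift 4, deburr in shift 7, mill in shift 5, bore in shift 3, cut in shift 1, route in shift 2, polish in shift 6, turn in shift 8.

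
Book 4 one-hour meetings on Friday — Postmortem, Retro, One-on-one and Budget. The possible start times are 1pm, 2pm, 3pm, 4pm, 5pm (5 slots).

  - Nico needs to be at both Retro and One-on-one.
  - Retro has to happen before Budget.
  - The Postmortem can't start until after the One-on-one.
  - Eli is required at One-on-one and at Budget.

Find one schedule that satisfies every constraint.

One-on-one=1pm, Budget=3pm, Retro=2pm, Postmortem=2pm

Checking: One-on-one(1pm) before Postmortem(2pm); Retro(2pm) before Budget(3pm); One-on-one(1pm) != Budget(3pm); Retro(2pm) != One-on-one(1pm).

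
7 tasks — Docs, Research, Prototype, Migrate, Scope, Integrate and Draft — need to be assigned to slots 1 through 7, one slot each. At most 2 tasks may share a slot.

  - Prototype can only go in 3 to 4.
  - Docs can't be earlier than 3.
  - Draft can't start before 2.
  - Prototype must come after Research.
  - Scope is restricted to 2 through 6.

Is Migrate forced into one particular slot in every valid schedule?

No

Migrate can be 1 (e.g. Docs in 3; Scope in 2; Research in 1; Integrate in 4; Migrate in 1; Draft in 2; Prototype in 3) or 2 (e.g. Draft in 4; Integrate in 1; Scope in 2; Migrate in 2; Research in 1; Docs in 3; Prototype in 3).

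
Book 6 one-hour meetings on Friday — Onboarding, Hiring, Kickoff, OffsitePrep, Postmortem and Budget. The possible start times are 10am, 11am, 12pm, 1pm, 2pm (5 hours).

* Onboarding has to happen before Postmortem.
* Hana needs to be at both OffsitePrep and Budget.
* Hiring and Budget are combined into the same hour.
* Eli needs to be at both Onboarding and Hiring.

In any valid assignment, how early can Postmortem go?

11am

Precedence pushes Postmortem to at least 11am.
Postmortem at 11am is achievable: Postmortem -> 11am; Onboarding -> 10am; Budget -> 11am; Kickoff -> 10am; OffsitePrep -> 10am; Hiring -> 11am.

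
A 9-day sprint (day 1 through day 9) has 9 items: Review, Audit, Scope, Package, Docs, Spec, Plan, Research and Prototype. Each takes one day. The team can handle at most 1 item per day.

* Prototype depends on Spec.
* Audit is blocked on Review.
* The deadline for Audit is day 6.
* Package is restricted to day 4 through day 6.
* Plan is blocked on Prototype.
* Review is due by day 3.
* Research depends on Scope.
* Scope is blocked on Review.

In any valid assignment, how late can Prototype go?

day 8

Precedence pushes Prototype to at least day 2; downstream work caps Prototype at day 8.
Prototype at day 8 is achievable: Spec in day 5, Plan in day 9, Research in day 6, Scope in day 3, Audit in day 2, Docs in day 7, Review in day 1, Prototype in day 8, Package in day 4.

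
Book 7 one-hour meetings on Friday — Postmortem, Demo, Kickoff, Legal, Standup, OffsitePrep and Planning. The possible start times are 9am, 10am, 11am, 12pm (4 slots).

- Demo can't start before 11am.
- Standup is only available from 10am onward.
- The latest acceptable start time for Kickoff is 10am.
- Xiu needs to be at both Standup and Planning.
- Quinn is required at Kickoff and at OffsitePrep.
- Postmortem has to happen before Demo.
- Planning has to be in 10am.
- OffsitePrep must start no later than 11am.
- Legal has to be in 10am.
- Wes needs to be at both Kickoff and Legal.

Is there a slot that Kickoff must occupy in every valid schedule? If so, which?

Kickoff's window is 9am–10am.
Legal is fixed at 10am, and Kickoff can't share a slot with Legal.
So Kickoff must be 9am.

9am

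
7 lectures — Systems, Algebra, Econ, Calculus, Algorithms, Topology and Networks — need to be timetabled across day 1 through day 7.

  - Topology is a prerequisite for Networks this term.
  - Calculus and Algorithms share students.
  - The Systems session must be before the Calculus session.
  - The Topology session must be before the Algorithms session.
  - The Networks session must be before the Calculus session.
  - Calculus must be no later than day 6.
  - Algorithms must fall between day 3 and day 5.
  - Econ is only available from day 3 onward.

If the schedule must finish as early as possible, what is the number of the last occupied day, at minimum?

The precedence chain requires at least 3 distinct days.
Could 3 days be enough, i.e. nothing placed later than day 3? No: Calculus's window within 3 days is {day 1, day 2, day 3}; Algorithms's window within 3 days is {day 3}; Networks must come after Topology (at day 1 or later) → {day 2, day 3}; Calculus must come after Networks (at day 2 or later) → {day 3}; Algorithms can't share with Calculus (day 3) → nothing is left.
So 3 days is not enough.
4 works (last occupied day: day 4): for example Calculus in day 4, Systems in day 1, Algebra in day 1, Networks in day 2, Topology in day 1, Econ in day 3, Algorithms in day 3.

4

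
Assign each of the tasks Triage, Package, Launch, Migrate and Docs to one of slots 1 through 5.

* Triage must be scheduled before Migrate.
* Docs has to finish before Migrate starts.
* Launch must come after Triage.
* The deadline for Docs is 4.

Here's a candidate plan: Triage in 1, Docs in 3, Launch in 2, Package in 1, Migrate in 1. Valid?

No — it violates: Docs has to finish before Migrate starts

The deadline for Docs is 4 — holds.
Docs has to finish before Migrate starts — violated.
Launch must come after Triage — holds.
Triage must be scheduled before Migrate — violated.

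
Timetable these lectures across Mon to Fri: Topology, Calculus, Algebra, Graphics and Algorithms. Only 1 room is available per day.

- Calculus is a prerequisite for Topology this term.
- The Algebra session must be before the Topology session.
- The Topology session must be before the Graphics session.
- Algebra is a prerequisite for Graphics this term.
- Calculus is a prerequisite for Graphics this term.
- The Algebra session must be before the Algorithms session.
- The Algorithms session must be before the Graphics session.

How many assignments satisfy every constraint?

Splitting on Topology: it can be Wed (2), Thu (3). Listing each branch's schedules as (Calculus, Algebra, Graphics, Algorithms):
Topology=Wed: (Mon,Tue,Fri,Thu) (Tue,Mon,Fri,Thu) — 2.
Topology=Thu: (Mon,Tue,Fri,Wed) (Tue,Mon,Fri,Wed) (Wed,Mon,Fri,Tue) — 3.
Summing: 2 + 3 = 5.

5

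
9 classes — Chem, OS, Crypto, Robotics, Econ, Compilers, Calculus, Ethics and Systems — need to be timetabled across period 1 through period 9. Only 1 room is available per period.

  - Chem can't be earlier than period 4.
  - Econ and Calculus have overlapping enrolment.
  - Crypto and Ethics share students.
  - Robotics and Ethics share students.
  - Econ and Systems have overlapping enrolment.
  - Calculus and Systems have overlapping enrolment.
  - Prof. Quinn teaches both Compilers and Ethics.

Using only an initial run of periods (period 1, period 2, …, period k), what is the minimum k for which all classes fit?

With at most 1 per period and 9 classes, at least 9 periods are needed.
Chem can't be placed before period 4, so the schedule must run through at least period 4.
9 works (last occupied period: period 9): for example Chem -> period 4; Crypto -> period 2; Econ -> period 5; Ethics -> period 8; Compilers -> period 6; Robotics -> period 3; Calculus -> period 7; OS -> period 1; Systems -> period 9.

9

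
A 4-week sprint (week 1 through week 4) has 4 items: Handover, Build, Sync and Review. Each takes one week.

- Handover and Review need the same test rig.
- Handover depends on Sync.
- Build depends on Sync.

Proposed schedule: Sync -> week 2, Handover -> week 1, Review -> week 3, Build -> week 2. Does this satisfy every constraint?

No. Handover depends on Sync is not satisfied.

Build depends on Sync — violated.
Handover depends on Sync — violated.
Handover and Review need the same test rig — holds.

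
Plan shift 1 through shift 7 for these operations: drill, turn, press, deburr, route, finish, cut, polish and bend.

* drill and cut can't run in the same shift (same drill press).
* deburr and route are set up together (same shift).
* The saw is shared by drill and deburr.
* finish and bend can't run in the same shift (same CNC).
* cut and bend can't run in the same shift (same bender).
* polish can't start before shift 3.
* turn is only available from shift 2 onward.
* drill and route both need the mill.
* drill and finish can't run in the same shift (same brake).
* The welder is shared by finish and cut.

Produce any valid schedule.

deburr in shift 2, drill in shift 1, polish in shift 3, press in shift 1, cut in shift 3, turn in shift 2, route in shift 2, bend in shift 1, finish in shift 2

Checking: finish(shift 2) != cut(shift 3); finish(shift 2) != bend(shift 1); drill(shift 1) != finish(shift 2); drill(shift 1) != deburr(shift 2); cut(shift 3) != bend(shift 1); drill(shift 1) != cut(shift 3); drill(shift 1) != route(shift 2); deburr = route = shift 2; polish=shift 3 in [shift 3,shift 7]; turn=shift 2 in [shift 2,shift 7].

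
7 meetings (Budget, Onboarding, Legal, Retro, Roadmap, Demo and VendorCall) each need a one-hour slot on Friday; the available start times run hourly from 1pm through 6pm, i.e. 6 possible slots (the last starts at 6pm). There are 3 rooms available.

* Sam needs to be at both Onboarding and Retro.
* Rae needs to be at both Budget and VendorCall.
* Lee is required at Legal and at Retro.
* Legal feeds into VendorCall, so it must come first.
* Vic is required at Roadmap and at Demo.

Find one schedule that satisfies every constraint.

Budget in 1pm; Retro in 2pm; Legal in 1pm; VendorCall in 2pm; Onboarding in 1pm; Roadmap in 2pm; Demo in 3pm

Checking: Legal(1pm) before VendorCall(2pm); Onboarding(1pm) != Retro(2pm); Roadmap(2pm) != Demo(3pm); Legal(1pm) != Retro(2pm); Budget(1pm) != VendorCall(2pm); max 3 per slot (cap 3).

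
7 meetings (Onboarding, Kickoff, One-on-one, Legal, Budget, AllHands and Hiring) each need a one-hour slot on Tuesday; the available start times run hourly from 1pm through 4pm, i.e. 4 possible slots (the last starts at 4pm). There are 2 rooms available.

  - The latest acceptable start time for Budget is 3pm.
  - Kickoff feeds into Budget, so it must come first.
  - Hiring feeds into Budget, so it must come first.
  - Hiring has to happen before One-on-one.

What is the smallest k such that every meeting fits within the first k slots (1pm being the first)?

4

The precedence chain requires at least 2 distinct slots.
With at most 2 per slot and 7 meetings, at least 4 slots are needed.
4 works (last occupied slot: 4pm): for example Kickoff in 1pm, Onboarding in 3pm, AllHands in 4pm, Budget in 2pm, Legal in 3pm, One-on-one in 2pm, Hiring in 1pm.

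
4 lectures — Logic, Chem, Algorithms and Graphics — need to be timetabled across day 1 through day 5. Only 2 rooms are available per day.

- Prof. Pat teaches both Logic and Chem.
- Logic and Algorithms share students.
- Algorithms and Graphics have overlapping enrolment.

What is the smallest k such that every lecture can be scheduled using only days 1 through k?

2 days

With at most 2 per day and 4 lectures, at least 2 days are needed.
2 works (last occupied day: day 2): for example Algorithms in day 2; Chem in day 2; Graphics in day 1; Logic in day 1.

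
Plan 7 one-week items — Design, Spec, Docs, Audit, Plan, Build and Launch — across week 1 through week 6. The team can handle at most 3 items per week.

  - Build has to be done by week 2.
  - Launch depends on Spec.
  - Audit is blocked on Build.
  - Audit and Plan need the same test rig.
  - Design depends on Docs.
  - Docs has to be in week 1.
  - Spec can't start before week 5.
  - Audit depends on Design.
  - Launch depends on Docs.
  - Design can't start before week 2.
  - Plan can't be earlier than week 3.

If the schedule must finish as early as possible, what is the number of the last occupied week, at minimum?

6

The precedence chain requires at least 3 distinct weeks.
With at most 3 per week and 7 tasks, at least 3 weeks are needed.
Propagating the time windows through the other constraints, Launch can't land before week 6, so the schedule must run through at least week 6.
6 works (last occupied week: week 6): for example Plan -> week 3, Launch -> week 6, Spec -> week 5, Audit -> week 4, Design -> week 2, Build -> week 1, Docs -> week 1.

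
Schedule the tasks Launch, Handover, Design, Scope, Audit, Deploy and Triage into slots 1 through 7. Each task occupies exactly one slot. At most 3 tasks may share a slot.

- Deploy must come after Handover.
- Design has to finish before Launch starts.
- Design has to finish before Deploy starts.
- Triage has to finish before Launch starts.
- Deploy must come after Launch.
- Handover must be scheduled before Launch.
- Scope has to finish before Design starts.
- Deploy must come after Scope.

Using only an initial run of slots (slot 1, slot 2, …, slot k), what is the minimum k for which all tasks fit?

4 slots

The precedence chain requires at least 4 distinct slots.
With at most 3 per slot and 7 tasks, at least 3 slots are needed.
4 works (last occupied slot: 4): for example Launch -> 3, Audit -> 2, Deploy -> 4, Scope -> 1, Triage -> 1, Handover -> 1, Design -> 2.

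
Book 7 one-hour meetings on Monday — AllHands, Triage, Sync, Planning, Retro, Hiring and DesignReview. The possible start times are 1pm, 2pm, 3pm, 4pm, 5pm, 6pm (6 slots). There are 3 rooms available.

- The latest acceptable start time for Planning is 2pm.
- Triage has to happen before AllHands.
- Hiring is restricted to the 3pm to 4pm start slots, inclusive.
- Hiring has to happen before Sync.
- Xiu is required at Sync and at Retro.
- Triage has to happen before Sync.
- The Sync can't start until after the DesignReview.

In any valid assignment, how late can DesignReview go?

Downstream work caps DesignReview at 5pm.
DesignReview at 5pm is achievable: Retro in 1pm, Hiring in 3pm, DesignReview in 5pm, Triage in 1pm, Sync in 6pm, Planning in 1pm, AllHands in 2pm.

5pm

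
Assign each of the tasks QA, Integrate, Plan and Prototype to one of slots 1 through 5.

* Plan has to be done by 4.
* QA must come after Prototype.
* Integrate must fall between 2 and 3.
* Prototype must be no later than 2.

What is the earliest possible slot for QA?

2

Precedence pushes QA to at least 2.
QA at 2 is achievable: Integrate in 2, Plan in 1, QA in 2, Prototype in 1.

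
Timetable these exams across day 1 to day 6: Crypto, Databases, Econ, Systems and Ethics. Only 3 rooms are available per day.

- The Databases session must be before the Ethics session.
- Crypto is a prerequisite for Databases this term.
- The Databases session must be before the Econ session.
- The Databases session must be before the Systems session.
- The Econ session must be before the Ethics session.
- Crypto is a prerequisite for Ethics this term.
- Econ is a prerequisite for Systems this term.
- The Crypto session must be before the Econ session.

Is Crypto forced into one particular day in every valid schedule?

Crypto can be day 1 (e.g. Systems in day 4; Ethics in day 4; Databases in day 2; Crypto in day 1; Econ in day 3) or day 2 (e.g. Databases in day 3; Systems in day 5; Ethics in day 5; Crypto in day 2; Econ in day 4).

No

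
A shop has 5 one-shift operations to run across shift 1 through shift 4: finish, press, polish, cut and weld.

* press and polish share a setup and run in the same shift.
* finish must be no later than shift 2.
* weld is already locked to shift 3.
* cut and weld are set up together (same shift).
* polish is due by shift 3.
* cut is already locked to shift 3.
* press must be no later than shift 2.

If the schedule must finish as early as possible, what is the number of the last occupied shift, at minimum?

shift 3

cut can't be placed before shift 3, so the schedule must run through at least shift 3.
3 works (last occupied shift: shift 3): for example press in shift 1; finish in shift 1; weld in shift 3; cut in shift 3; polish in shift 1.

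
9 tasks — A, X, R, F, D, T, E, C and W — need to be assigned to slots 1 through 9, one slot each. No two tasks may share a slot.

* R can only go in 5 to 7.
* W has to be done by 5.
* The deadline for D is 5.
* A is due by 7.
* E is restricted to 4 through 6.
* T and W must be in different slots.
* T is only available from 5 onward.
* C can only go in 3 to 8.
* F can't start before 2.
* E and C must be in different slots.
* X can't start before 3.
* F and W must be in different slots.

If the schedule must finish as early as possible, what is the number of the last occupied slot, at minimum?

With at most 1 per slot and 9 tasks, at least 9 slots are needed.
R can't be placed before 5, so the schedule must run through at least slot 5.
9 works (last occupied slot: 9): for example T in 6, E in 4, X in 8, D in 1, W in 2, A in 7, C in 3, R in 5, F in 9.

9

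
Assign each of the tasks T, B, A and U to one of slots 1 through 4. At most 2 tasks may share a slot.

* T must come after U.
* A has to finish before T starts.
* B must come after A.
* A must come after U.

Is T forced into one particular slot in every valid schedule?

No

T can be 3 (e.g. B -> 3; U -> 1; A -> 2; T -> 3) or 4 (e.g. U=1, T=4, A=2, B=3).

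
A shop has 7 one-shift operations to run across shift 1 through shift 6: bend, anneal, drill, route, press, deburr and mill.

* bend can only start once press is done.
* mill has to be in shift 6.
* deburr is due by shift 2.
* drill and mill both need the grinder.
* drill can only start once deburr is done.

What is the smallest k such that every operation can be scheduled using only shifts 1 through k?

6 shifts

The precedence chain requires at least 2 distinct shifts.
mill can't be placed before shift 6, so the schedule must run through at least shift 6.
6 works (last occupied shift: shift 6): for example bend=shift 2; anneal=shift 1; mill=shift 6; route=shift 1; deburr=shift 1; drill=shift 2; press=shift 1.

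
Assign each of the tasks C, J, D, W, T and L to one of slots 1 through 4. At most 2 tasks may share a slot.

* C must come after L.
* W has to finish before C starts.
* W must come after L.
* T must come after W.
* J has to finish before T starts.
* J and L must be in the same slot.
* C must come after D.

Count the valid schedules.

10

Splitting on C: it can be 3 (2), 4 (8). Listing each branch's schedules as (J, D, W, T, L):
C=3: (1,2,2,3,1) (1,2,2,4,1) — 2.
C=4: (1,2,2,3,1) (1,2,2,4,1) (1,2,3,4,1) (1,3,2,3,1) (1,3,2,4,1) (1,3,3,4,1) (2,1,3,4,2) (2,3,3,4,2) — 8.
Summing: 2 + 8 = 10.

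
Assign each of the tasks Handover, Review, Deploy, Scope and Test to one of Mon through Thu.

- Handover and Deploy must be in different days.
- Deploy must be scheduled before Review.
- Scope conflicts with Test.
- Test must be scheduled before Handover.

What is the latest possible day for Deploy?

Wed

Downstream work caps Deploy at Wed.
Deploy at Wed is achievable: Test=Mon; Review=Thu; Handover=Tue; Deploy=Wed; Scope=Tue.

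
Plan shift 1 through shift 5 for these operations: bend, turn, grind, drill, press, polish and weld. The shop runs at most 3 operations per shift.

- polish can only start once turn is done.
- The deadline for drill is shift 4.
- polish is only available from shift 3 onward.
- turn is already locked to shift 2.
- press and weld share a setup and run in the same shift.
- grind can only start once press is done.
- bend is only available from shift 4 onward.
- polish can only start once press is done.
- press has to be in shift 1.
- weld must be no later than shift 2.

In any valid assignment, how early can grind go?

Precedence pushes grind to at least shift 2.
grind at shift 2 is achievable: polish in shift 3, weld in shift 1, drill in shift 1, press in shift 1, bend in shift 4, turn in shift 2, grind in shift 2.

shift 2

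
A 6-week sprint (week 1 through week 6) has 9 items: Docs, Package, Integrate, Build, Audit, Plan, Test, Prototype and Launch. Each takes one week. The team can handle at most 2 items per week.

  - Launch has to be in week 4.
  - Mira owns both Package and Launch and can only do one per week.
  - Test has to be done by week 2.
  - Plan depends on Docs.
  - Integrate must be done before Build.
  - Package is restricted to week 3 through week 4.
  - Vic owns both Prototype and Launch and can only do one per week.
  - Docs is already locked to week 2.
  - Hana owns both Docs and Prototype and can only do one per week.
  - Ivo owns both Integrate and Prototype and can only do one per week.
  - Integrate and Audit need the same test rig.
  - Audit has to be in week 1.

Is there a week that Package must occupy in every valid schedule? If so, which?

week 3

Package's window is week 3–week 4.
Launch is fixed at week 4, and Package can't share a week with Launch.
So Package must be week 3.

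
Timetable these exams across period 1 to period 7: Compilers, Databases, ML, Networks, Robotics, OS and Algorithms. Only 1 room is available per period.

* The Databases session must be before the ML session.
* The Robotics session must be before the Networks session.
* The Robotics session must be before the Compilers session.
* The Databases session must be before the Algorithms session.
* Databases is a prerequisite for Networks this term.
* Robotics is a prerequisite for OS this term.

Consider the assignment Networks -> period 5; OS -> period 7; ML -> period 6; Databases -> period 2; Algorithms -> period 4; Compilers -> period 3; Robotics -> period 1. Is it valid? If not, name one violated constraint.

Yes, all constraints hold

Robotics is a prerequisite for OS this term — holds.
The Databases session must be before the Algorithms session — holds.
The Robotics session must be before the Compilers session — holds.
Databases is a prerequisite for Networks this term — holds.
Only 1 room is available per period — holds.
The Databases session must be before the ML session — holds.
The Robotics session must be before the Networks session — holds.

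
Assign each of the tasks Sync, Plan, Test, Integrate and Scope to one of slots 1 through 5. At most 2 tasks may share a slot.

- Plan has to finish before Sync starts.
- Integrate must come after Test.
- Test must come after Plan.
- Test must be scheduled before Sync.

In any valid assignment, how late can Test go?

Precedence pushes Test to at least 2; downstream work caps Test at 4.
Test at 4 is achievable: Scope=1, Plan=1, Sync=5, Integrate=5, Test=4.

4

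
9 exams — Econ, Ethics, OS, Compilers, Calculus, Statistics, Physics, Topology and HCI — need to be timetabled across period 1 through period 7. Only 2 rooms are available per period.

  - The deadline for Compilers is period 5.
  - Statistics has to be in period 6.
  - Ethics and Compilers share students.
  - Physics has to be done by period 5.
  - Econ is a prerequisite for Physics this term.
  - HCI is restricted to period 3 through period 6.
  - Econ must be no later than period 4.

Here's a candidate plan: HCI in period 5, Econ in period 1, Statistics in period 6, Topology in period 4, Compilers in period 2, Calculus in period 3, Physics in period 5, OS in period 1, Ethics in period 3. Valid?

Physics has to be done by period 5 — holds.
Statistics has to be in period 6 — holds.
HCI is restricted to period 3 through period 6 — holds.
Ethics and Compilers share students — holds.
The deadline for Compilers is period 5 — holds.
Econ is a prerequisite for Physics this term — holds.
Only 2 rooms are available per period — holds.
Econ must be no later than period 4 — holds.

Yes, all constraints hold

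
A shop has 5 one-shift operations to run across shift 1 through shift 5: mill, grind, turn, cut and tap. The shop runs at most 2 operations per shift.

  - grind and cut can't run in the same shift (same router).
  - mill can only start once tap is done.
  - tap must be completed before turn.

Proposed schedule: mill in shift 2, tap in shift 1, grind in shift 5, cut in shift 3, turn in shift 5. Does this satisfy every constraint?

grind and cut can't run in the same shift (same router) — holds.
tap must be completed before turn — holds.
mill can only start once tap is done — holds.
The shop runs at most 2 operations per shift — holds.

Valid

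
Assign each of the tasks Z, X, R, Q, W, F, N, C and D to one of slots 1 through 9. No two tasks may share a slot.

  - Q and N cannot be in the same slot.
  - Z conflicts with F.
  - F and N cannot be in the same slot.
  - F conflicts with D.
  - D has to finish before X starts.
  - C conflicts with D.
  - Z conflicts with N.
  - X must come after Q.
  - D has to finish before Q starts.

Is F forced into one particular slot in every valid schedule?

No

F can be 1 (e.g. D in 2; X in 4; W in 7; N in 8; F in 1; C in 9; Q in 3; R in 6; Z in 5) or 2 (e.g. Z in 5; X in 4; W in 7; R in 6; F in 2; C in 9; Q in 3; N in 8; D in 1).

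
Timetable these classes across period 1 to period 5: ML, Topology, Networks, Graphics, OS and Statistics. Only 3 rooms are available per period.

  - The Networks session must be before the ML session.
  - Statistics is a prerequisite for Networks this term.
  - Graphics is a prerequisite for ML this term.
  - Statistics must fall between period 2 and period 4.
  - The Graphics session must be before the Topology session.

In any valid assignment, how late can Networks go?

period 4

Precedence pushes Networks to at least period 3; downstream work caps Networks at period 4.
Networks at period 4 is achievable: OS=period 1; ML=period 5; Networks=period 4; Topology=period 2; Statistics=period 2; Graphics=period 1.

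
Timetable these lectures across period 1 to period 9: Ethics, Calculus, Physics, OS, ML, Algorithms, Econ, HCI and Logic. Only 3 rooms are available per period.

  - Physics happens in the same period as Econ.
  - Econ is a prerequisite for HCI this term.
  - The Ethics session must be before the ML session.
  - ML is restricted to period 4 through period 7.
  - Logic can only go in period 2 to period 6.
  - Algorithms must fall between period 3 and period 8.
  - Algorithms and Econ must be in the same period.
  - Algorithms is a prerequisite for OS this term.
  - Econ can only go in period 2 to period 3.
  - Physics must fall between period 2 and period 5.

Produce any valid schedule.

Physics=period 3; Logic=period 2; Calculus=period 1; Ethics=period 1; OS=period 4; Algorithms=period 3; ML=period 4; HCI=period 4; Econ=period 3

Checking: Econ(period 3) before HCI(period 4); Ethics(period 1) before ML(period 4); Algorithms(period 3) before OS(period 4); Algorithms = Econ = period 3; Physics = Econ = period 3; Algorithms=period 3 in [period 3,period 8]; Econ=period 3 in [period 2,period 3]; Logic=period 2 in [period 2,period 6]; ML=period 4 in [period 4,period 7]; Physics=period 3 in [period 2,period 5]; max 3 per period (cap 3).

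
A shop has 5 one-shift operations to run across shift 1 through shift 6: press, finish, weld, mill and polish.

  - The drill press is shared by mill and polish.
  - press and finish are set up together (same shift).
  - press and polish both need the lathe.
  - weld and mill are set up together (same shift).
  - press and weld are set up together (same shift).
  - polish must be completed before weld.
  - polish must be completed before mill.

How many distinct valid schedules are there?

15

Splitting on press: it can be shift 2 (1), shift 3 (2), shift 4 (3), shift 5 (4), shift 6 (5). Listing each branch's schedules as (finish, weld, mill, polish) by shift number:
press=shift 2: (2,2,2,1) — 1.
press=shift 3: (3,3,3,1) (3,3,3,2) — 2.
press=shift 4: (4,4,4,1) (4,4,4,2) (4,4,4,3) — 3.
press=shift 5: (5,5,5,1) (5,5,5,2) (5,5,5,3) (5,5,5,4) — 4.
press=shift 6: (6,6,6,1) (6,6,6,2) (6,6,6,3) (6,6,6,4) (6,6,6,5) — 5.
Summing: 1 + 2 + 3 + 4 + 5 = 15.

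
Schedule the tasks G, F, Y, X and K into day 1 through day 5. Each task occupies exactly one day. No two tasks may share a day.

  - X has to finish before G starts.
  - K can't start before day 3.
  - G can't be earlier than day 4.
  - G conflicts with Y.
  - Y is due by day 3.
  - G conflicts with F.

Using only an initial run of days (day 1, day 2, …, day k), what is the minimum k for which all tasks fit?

5

The precedence chain requires at least 2 distinct days.
With at most 1 per day and 5 tasks, at least 5 days are needed.
G can't be placed before day 4, so the schedule must run through at least day 4.
5 works (last occupied day: day 5): for example X=day 2, K=day 3, F=day 5, G=day 4, Y=day 1.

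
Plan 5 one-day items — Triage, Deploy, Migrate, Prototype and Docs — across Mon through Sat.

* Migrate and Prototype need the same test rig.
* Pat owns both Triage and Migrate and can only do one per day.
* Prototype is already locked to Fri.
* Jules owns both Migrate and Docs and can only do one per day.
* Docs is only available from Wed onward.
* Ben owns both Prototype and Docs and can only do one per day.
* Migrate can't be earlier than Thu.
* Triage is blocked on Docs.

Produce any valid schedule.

Prototype in Fri; Docs in Wed; Deploy in Mon; Triage in Fri; Migrate in Thu

Checking: Docs(Wed) before Triage(Fri); Triage(Fri) != Migrate(Thu); Migrate(Thu) != Docs(Wed); Prototype(Fri) != Docs(Wed); Migrate(Thu) != Prototype(Fri); Migrate=Thu in [Thu,Sat]; Docs=Wed in [Wed,Sat]; Prototype=Fri in [Fri,Fri].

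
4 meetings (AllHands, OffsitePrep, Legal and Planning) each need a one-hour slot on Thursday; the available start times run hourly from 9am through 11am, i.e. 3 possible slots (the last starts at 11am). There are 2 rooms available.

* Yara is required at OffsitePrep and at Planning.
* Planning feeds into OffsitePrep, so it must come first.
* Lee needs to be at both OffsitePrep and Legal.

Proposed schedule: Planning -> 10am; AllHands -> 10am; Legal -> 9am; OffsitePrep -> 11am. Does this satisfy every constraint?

Lee needs to be at both OffsitePrep and Legal — holds.
Planning feeds into OffsitePrep, so it must come first — holds.
Yara is required at OffsitePrep and at Planning — holds.
There are 2 rooms available — holds.

Yes, all constraints hold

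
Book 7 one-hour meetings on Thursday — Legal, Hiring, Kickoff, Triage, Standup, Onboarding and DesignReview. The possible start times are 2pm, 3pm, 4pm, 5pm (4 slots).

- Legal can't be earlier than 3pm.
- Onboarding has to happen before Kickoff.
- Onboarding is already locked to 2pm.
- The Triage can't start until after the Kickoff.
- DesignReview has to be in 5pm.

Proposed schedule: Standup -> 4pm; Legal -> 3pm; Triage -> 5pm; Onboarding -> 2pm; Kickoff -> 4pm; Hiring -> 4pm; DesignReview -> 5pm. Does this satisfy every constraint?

Yes, all constraints hold

Onboarding is already locked to 2pm — holds.
DesignReview has to be in 5pm — holds.
Onboarding has to happen before Kickoff — holds.
Legal can't be earlier than 3pm — holds.
The Triage can't start until after the Kickoff — holds.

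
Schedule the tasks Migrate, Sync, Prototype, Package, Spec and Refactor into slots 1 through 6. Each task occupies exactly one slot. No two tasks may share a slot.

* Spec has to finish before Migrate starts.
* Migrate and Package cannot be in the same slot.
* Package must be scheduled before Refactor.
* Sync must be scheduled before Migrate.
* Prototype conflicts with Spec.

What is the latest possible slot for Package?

Downstream work caps Package at 5.
Package at 5 is achievable: Prototype in 4, Migrate in 3, Refactor in 6, Sync in 1, Spec in 2, Package in 5.

5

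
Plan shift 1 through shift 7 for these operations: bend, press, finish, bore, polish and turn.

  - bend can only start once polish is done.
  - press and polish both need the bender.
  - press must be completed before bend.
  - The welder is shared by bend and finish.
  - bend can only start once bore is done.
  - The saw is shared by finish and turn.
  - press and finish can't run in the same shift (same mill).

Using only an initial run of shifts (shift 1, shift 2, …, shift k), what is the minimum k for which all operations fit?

The precedence chain requires at least 2 distinct shifts.
Could 2 shifts be enough, i.e. nothing placed later than shift 2? No: bend must come after bore (at shift 1 or later) → {shift 2}; press must come before bend (at shift 2 or earlier) → {shift 1}; polish must come before bend (at shift 2 or earlier) → {shift 1}; polish can't share with press (shift 1) → nothing is left.
So 2 shifts is not enough.
3 works (last occupied shift: shift 3): for example bend=shift 3, turn=shift 1, finish=shift 2, bore=shift 1, press=shift 1, polish=shift 2.

3 shifts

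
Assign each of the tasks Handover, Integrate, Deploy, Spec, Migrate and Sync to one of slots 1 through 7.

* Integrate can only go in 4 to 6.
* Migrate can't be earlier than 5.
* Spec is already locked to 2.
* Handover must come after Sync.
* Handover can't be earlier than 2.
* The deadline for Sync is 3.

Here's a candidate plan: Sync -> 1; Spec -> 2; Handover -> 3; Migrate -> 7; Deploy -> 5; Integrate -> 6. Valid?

Valid

Spec is already locked to 2 — holds.
Handover can't be earlier than 2 — holds.
Migrate can't be earlier than 5 — holds.
Integrate can only go in 4 to 6 — holds.
The deadline for Sync is 3 — holds.
Handover must come after Sync — holds.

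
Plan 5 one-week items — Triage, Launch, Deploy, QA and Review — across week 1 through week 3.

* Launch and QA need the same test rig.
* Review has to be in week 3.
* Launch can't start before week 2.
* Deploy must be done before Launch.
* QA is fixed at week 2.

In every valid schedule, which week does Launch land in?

week 3

Launch's window is week 2–week 3.
QA is fixed at week 2, and Launch can't share a week with QA.
So Launch must be week 3.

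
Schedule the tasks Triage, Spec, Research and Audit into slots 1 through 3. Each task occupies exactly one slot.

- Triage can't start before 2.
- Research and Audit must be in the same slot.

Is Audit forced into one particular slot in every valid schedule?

Audit can be 1 (e.g. Spec=1, Research=1, Audit=1, Triage=2) or 2 (e.g. Audit in 2; Spec in 1; Triage in 2; Research in 2).

No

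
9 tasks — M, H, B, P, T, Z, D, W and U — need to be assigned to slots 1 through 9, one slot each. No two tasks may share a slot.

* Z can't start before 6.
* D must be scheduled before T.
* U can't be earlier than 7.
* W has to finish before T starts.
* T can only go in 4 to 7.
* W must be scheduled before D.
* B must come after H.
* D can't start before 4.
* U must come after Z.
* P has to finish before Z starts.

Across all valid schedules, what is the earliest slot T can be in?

T is available from 4; precedence pushes T to at least 5; T's own window allows nothing later than 7.
T at 5 is achievable: D in 4; P in 3; T in 5; H in 2; W in 1; M in 9; Z in 6; B in 8; U in 7.

5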